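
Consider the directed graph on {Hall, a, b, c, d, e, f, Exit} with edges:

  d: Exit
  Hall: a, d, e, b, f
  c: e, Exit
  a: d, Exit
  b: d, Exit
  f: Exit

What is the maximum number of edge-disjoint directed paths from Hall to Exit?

4

Assign every edge capacity 1; by Menger, the answer equals the max flow.
Path Hall→a→Exit (+1); total 1.
Path Hall→b→Exit (+1); total 2.
Path Hall→d→Exit (+1); total 3.
Path Hall→f→Exit (+1); total 4.
No residual Hall→Exit path; max flow = 4.
Certifying cut of size 4: {Hall→a, Hall→b, Hall→d, Hall→f}.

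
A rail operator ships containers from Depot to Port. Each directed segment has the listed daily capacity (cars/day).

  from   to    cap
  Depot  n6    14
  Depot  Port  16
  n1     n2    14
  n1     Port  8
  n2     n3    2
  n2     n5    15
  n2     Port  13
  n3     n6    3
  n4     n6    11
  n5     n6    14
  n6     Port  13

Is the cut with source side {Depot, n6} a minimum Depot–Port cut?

Given cut capacity: 16 + 13 = 29.
Augment Depot→Port: bottleneck 16, flow now 16.
Augment Depot→n6→Port: bottleneck 13, flow now 29.
No augmenting path remains; maximum flow = 29.
Cut capacity 29 equals the max flow, so it is a minimum cut.

Yes — it is a minimum cut (capacity 29).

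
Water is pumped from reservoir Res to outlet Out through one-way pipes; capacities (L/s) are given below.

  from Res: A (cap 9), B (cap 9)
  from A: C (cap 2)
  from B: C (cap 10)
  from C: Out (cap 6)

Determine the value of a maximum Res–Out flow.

Augment Res→A→C→Out: bottleneck 2, flow now 2.
Augment Res→B→C→Out: bottleneck 4, flow now 6.
No augmenting path remains; maximum flow = 6.
In the residual graph, reachable from Res: {Res, A, B, C}.
Min-cut edges: C→Out (6); capacity 6 = 6.
This cut is saturated, so no flow can exceed 6.

6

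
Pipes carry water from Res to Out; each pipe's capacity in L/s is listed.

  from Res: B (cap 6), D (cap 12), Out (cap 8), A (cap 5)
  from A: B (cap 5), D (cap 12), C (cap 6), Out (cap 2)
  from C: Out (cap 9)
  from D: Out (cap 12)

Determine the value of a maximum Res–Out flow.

Augment Res→Out: bottleneck 8, flow now 8.
Augment Res→A→Out: bottleneck 2, flow now 10.
Augment Res→D→Out: bottleneck 12, flow now 22.
Augment Res→A→C→Out: bottleneck 3, flow now 25.
No augmenting path remains; maximum flow = 25.
In the residual graph, reachable from Res: {Res, B}.
Min-cut edges: Res→A (5), Res→D (12), Res→Out (8); capacity 5 + 12 + 8 = 25.
This cut is saturated, so no flow can exceed 25.

25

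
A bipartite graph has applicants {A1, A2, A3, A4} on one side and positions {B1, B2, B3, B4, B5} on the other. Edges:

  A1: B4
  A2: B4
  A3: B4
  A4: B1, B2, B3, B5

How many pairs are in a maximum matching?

2

Unit-capacity flow: source→left, listed edges, right→sink; max matching = max flow.
Augmenting path A1→B4 (+1); matched 1.
Augmenting path A4→B1 (+1); matched 2.
No augmenting path remains; maximum matching = 2.
König certificate: {A4, B4} is a vertex cover of size 2 (every listed pair touches it), so no matching can be larger.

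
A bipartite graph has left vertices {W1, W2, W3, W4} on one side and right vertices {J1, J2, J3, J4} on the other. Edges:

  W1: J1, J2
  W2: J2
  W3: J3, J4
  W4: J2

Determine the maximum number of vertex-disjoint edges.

3

Unit-capacity flow: source→left, listed edges, right→sink; max matching = max flow.
Augmenting path W1→J1 (+1); matched 1.
Augmenting path W2→J2 (+1); matched 2.
Augmenting path W3→J3 (+1); matched 3.
No augmenting path remains; maximum matching = 3.
König certificate: {W1, W3, J2} is a vertex cover of size 3 (every listed pair touches it), so no matching can be larger.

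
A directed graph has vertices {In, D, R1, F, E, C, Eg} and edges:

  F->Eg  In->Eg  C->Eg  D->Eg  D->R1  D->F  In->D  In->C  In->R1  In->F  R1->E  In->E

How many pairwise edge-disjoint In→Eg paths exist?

4

Assign every edge capacity 1; by Menger, the answer equals the max flow.
Path In→Eg (+1); total 1.
Path In→D→Eg (+1); total 2.
Path In→F→Eg (+1); total 3.
Path In→C→Eg (+1); total 4.
No residual In→Eg path; max flow = 4.
Certifying cut of size 4: {In→C, In→D, In→Eg, In→F}.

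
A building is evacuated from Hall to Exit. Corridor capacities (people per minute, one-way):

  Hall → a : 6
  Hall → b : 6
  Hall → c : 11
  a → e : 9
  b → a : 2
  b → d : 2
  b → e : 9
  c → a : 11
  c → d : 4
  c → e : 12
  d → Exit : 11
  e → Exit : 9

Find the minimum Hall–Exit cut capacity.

Augment Hall→a→e→Exit: bottleneck 6, flow now 6.
Augment Hall→b→d→Exit: bottleneck 2, flow now 8.
Augment Hall→b→e→Exit: bottleneck 3, flow now 11.
Augment Hall→c→d→Exit: bottleneck 4, flow now 15.
No augmenting path remains; maximum flow = 15.
By max-flow min-cut, the minimum cut capacity equals the max flow.
In the residual graph, reachable from Hall: {Hall, a, b, c, e}.
Min-cut edges: b→d (2), c→d (4), e→Exit (9); capacity 2 + 4 + 9 = 15.

15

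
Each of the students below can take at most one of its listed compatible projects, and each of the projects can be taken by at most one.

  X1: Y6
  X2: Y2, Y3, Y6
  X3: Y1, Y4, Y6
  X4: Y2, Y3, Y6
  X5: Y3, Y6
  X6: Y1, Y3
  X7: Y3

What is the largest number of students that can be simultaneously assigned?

Unit-capacity flow: source→left, listed edges, right→sink; max matching = max flow.
Augmenting path X1→Y6 (+1); matched 1.
Augmenting path X2→Y2 (+1); matched 2.
Augmenting path X3→Y1 (+1); matched 3.
Augmenting path X4→Y3 (+1); matched 4.
Augmenting path X6→Y1→X3→Y4 (+1); matched 5.
No augmenting path remains; maximum matching = 5.
König certificate: {X3, X6, Y2, Y3, Y6} is a vertex cover of size 5 (every listed pair touches it), so no matching can be larger.

5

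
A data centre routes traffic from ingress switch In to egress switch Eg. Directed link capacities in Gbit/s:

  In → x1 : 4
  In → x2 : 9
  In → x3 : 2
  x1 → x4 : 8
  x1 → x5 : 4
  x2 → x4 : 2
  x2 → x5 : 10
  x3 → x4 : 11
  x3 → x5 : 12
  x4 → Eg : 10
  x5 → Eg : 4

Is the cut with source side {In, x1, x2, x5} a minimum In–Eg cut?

No — its capacity is 16, but the minimum cut has capacity 12.

Given cut capacity: 2 + 8 + 2 + 4 = 16.
Augment In→x1→x4→Eg: bottleneck 4, flow now 4.
Augment In→x2→x4→Eg: bottleneck 2, flow now 6.
Augment In→x2→x5→Eg: bottleneck 4, flow now 10.
Augment In→x3→x4→Eg: bottleneck 2, flow now 12.
No augmenting path remains; maximum flow = 12.
In the residual graph, reachable from In: {In, x2, x5}.
Min-cut edges: In→x1 (4), In→x3 (2), x2→x4 (2), x5→Eg (4); capacity 4 + 2 + 2 + 4 = 12.
Cut capacity 16 exceeds the max flow 12, so it is not minimum.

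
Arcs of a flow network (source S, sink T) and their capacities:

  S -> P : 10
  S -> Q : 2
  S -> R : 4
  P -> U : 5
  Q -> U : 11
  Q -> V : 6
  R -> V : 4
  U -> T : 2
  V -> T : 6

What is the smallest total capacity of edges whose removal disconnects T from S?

Augment S→P→U→T: bottleneck 2, flow now 2.
Augment S→Q→V→T: bottleneck 2, flow now 4.
Augment S→R→V→T: bottleneck 4, flow now 8.
No augmenting path remains; maximum flow = 8.
By max-flow min-cut, the minimum cut capacity equals the max flow.
In the residual graph, reachable from S: {S, P, U}.
Min-cut edges: S→Q (2), S→R (4), U→T (2); capacity 2 + 4 + 2 = 8.

8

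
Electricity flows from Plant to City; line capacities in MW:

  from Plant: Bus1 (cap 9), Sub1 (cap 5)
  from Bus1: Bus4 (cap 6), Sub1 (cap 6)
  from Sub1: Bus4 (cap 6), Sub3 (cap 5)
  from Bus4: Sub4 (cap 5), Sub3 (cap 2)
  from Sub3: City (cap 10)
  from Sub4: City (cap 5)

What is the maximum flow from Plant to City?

Augment Plant→Sub1→Sub3→City: bottleneck 5, flow now 5.
Augment Plant→Bus1→Bus4→Sub3→City: bottleneck 2, flow now 7.
Augment Plant→Bus1→Bus4→Sub4→City: bottleneck 4, flow now 11.
Augment Plant→Bus1→Sub1→Bus4→Sub4→City: bottleneck 1, flow now 12.
No augmenting path remains; maximum flow = 12.
In the residual graph, reachable from Plant: {Plant, Bus1, Sub1, Bus4}.
Min-cut edges: Sub1→Sub3 (5), Bus4→Sub3 (2), Bus4→Sub4 (5); capacity 5 + 2 + 5 = 12.
This cut is saturated, so no flow can exceed 12.

12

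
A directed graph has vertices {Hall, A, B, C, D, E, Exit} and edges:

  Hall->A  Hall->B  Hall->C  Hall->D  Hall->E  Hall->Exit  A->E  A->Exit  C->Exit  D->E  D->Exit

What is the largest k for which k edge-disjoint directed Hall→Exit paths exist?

4

Assign every edge capacity 1; by Menger, the answer equals the max flow.
Path Hall→Exit (+1); total 1.
Path Hall→A→Exit (+1); total 2.
Path Hall→C→Exit (+1); total 3.
Path Hall→D→Exit (+1); total 4.
No residual Hall→Exit path; max flow = 4.
Certifying cut of size 4: {Hall→A, Hall→C, Hall→D, Hall→Exit}.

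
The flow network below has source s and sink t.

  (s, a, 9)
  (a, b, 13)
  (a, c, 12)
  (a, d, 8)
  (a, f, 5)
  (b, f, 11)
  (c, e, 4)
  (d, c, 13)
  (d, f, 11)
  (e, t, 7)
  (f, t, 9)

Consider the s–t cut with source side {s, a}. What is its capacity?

38

Edges leaving {s, a}: a→b (13), a→c (12), a→d (8), a→f (5).
Cut capacity = 13 + 12 + 8 + 5 = 38.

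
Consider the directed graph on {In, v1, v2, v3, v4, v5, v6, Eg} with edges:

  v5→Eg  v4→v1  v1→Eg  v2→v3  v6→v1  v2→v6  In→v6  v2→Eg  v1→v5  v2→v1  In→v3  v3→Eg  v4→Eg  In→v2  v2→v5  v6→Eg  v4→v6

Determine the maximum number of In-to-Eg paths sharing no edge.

3

Assign every edge capacity 1; by Menger, the answer equals the max flow.
Path In→v2→Eg (+1); total 1.
Path In→v3→Eg (+1); total 2.
Path In→v6→Eg (+1); total 3.
No residual In→Eg path; max flow = 3.
Certifying cut of size 3: {In→v2, In→v3, In→v6}.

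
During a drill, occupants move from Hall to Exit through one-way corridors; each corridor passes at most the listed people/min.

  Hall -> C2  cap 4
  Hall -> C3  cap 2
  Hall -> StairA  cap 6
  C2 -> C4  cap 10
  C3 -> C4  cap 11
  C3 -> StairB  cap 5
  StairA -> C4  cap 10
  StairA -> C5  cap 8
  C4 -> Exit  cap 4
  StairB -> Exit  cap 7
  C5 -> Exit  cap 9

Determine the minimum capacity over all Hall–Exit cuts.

Augment Hall→C2→C4→Exit: bottleneck 4, flow now 4.
Augment Hall→C3→StairB→Exit: bottleneck 2, flow now 6.
Augment Hall→StairA→C5→Exit: bottleneck 6, flow now 12.
No augmenting path remains; maximum flow = 12.
By max-flow min-cut, the minimum cut capacity equals the max flow.
In the residual graph, reachable from Hall: {Hall}.
Min-cut edges: Hall→C2 (4), Hall→C3 (2), Hall→StairA (6); capacity 4 + 2 + 6 = 12.

12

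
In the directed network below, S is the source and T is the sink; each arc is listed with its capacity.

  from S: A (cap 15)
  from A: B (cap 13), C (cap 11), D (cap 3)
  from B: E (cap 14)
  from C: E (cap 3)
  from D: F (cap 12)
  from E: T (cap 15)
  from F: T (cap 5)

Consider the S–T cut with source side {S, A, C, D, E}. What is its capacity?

Edges leaving {S, A, C, D, E}: A→B (13), D→F (12), E→T (15).
Cut capacity = 13 + 12 + 15 = 40.

40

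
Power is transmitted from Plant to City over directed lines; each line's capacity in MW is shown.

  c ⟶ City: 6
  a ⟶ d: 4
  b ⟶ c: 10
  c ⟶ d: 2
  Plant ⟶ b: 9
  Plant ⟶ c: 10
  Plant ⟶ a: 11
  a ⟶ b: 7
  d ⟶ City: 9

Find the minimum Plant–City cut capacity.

12

Augment Plant→c→City: bottleneck 6, flow now 6.
Augment Plant→a→d→City: bottleneck 4, flow now 10.
Augment Plant→c→d→City: bottleneck 2, flow now 12.
No augmenting path remains; maximum flow = 12.
By max-flow min-cut, the minimum cut capacity equals the max flow.
In the residual graph, reachable from Plant: {Plant, a, b, c}.
Min-cut edges: a→d (4), c→d (2), c→City (6); capacity 4 + 2 + 6 = 12.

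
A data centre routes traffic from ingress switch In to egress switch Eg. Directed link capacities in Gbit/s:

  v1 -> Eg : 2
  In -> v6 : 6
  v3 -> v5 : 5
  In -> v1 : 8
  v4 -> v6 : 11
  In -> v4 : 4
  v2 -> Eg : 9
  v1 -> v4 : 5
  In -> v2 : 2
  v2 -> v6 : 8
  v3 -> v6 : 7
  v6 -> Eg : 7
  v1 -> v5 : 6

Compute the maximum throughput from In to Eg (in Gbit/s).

11

Augment In→v1→Eg: bottleneck 2, flow now 2.
Augment In→v2→Eg: bottleneck 2, flow now 4.
Augment In→v6→Eg: bottleneck 6, flow now 10.
Augment In→v4→v6→Eg: bottleneck 1, flow now 11.
No augmenting path remains; maximum flow = 11.
In the residual graph, reachable from In: {In, v1, v4, v5, v6}.
Min-cut edges: In→v2 (2), v1→Eg (2), v6→Eg (7); capacity 2 + 2 + 7 = 11.
This cut is saturated, so no flow can exceed 11.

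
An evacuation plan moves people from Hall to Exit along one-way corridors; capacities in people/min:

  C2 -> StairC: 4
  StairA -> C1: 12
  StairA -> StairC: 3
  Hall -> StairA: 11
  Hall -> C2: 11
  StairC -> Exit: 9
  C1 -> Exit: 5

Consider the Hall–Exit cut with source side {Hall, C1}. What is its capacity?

27

Edges leaving {Hall, C1}: Hall→C2 (11), Hall→StairA (11), C1→Exit (5).
Cut capacity = 11 + 11 + 5 = 27.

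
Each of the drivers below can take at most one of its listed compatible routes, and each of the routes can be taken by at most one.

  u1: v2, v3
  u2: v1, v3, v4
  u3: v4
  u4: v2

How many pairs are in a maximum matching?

4

Unit-capacity flow: source→left, listed edges, right→sink; max matching = max flow.
Augmenting path u1→v2 (+1); matched 1.
Augmenting path u2→v1 (+1); matched 2.
Augmenting path u3→v4 (+1); matched 3.
Augmenting path u4→v2→u1→v3 (+1); matched 4.
No augmenting path remains; maximum matching = 4.
König certificate: {u1, u2, u3, u4} is a vertex cover of size 4 (every listed pair touches it), so no matching can be larger.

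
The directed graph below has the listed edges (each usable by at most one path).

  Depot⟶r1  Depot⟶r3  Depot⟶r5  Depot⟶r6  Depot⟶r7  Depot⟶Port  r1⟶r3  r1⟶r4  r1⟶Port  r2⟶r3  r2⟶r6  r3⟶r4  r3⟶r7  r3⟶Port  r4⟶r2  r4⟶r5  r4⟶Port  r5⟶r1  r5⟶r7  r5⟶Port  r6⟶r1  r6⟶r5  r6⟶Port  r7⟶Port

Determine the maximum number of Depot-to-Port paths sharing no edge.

6

Assign every edge capacity 1; by Menger, the answer equals the max flow.
Path Depot→Port (+1); total 1.
Path Depot→r1→Port (+1); total 2.
Path Depot→r3→Port (+1); total 3.
Path Depot→r5→Port (+1); total 4.
Path Depot→r6→Port (+1); total 5.
Path Depot→r7→Port (+1); total 6.
No residual Depot→Port path; max flow = 6.
Certifying cut of size 6: {Depot→Port, Depot→r1, Depot→r3, Depot→r5, Depot→r6, Depot→r7}.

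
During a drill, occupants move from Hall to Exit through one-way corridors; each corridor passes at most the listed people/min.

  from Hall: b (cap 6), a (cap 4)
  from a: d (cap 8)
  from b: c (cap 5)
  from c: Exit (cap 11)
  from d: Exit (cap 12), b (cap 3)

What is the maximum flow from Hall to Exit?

9

Augment Hall→a→d→Exit: bottleneck 4, flow now 4.
Augment Hall→b→c→Exit: bottleneck 5, flow now 9.
No augmenting path remains; maximum flow = 9.
In the residual graph, reachable from Hall: {Hall, b}.
Min-cut edges: Hall→a (4), b→c (5); capacity 4 + 5 = 9.
This cut is saturated, so no flow can exceed 9.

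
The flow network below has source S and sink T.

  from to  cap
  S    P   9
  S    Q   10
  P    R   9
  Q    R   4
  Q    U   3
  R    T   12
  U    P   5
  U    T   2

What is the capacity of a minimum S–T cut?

Augment S→P→R→T: bottleneck 9, flow now 9.
Augment S→Q→R→T: bottleneck 3, flow now 12.
Augment S→Q→U→T: bottleneck 2, flow now 14.
No augmenting path remains; maximum flow = 14.
By max-flow min-cut, the minimum cut capacity equals the max flow.
In the residual graph, reachable from S: {S, P, Q, R, U}.
Min-cut edges: R→T (12), U→T (2); capacity 12 + 2 = 14.

14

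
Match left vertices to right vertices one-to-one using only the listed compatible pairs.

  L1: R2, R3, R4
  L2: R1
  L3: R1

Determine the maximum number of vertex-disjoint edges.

Unit-capacity flow: source→left, listed edges, right→sink; max matching = max flow.
Augmenting path L1→R2 (+1); matched 1.
Augmenting path L2→R1 (+1); matched 2.
No augmenting path remains; maximum matching = 2.
König certificate: {L1, R1} is a vertex cover of size 2 (every listed pair touches it), so no matching can be larger.

2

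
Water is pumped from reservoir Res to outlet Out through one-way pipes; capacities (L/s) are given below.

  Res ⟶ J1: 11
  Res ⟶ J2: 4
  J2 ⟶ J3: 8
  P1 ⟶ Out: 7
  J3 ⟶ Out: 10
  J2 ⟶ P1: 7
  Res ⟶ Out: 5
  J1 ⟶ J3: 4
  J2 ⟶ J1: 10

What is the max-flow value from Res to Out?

Augment Res→Out: bottleneck 5, flow now 5.
Augment Res→J2→J3→Out: bottleneck 4, flow now 9.
Augment Res→J1→J3→Out: bottleneck 4, flow now 13.
No augmenting path remains; maximum flow = 13.
In the residual graph, reachable from Res: {Res, J1}.
Min-cut edges: Res→J2 (4), Res→Out (5), J1→J3 (4); capacity 4 + 5 + 4 = 13.
This cut is saturated, so no flow can exceed 13.

13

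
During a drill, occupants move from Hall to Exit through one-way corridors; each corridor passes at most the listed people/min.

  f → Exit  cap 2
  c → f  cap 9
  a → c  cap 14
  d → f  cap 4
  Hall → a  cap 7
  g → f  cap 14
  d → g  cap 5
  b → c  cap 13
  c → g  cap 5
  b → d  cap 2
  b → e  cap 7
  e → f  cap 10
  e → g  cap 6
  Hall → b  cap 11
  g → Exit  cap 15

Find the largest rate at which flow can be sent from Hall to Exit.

15

Augment Hall→a→c→f→Exit: bottleneck 2, flow now 2.
Augment Hall→a→c→g→Exit: bottleneck 5, flow now 7.
Augment Hall→b→d→g→Exit: bottleneck 2, flow now 9.
Augment Hall→b→e→g→Exit: bottleneck 6, flow now 15.
No augmenting path remains; maximum flow = 15.
In the residual graph, reachable from Hall: {Hall, a, b, c, e, f}.
Min-cut edges: b→d (2), c→g (5), e→g (6), f→Exit (2); capacity 2 + 5 + 6 + 2 = 15.
This cut is saturated, so no flow can exceed 15.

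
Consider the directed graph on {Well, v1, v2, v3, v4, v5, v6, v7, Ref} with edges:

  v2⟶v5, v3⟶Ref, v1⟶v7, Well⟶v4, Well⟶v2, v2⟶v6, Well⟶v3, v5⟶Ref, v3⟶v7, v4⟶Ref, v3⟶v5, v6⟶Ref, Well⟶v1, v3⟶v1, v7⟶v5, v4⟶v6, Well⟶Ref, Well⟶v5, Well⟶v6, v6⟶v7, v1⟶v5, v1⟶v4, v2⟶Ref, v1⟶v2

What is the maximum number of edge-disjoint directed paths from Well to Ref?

6

Assign every edge capacity 1; by Menger, the answer equals the max flow.
Path Well→Ref (+1); total 1.
Path Well→v2→Ref (+1); total 2.
Path Well→v3→Ref (+1); total 3.
Path Well→v4→Ref (+1); total 4.
Path Well→v5→Ref (+1); total 5.
Path Well→v6→Ref (+1); total 6.
No residual Well→Ref path; max flow = 6.
Certifying cut of size 6: {Well→Ref, Well→v3, v2→Ref, v4→Ref, v5→Ref, v6→Ref}.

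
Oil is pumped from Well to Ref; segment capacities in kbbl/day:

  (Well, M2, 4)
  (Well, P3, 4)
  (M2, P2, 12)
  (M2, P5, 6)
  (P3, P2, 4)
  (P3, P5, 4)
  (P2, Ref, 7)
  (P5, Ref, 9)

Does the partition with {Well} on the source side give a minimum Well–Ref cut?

Given cut capacity: 4 + 4 = 8.
Augment Well→M2→P2→Ref: bottleneck 4, flow now 4.
Augment Well→P3→P2→Ref: bottleneck 3, flow now 7.
Augment Well→P3→P5→Ref: bottleneck 1, flow now 8.
No augmenting path remains; maximum flow = 8.
Cut capacity 8 equals the max flow, so it is a minimum cut.

Yes — it is a minimum cut (capacity 8).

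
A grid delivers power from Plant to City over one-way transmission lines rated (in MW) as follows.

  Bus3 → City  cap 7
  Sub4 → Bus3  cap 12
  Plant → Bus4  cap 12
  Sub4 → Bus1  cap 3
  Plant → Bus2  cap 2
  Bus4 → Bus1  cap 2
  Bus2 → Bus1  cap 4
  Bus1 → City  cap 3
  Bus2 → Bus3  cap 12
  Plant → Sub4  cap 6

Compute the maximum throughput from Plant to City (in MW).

10

Augment Plant→Sub4→Bus3→City: bottleneck 6, flow now 6.
Augment Plant→Bus4→Bus1→City: bottleneck 2, flow now 8.
Augment Plant→Bus2→Bus3→City: bottleneck 1, flow now 9.
Augment Plant→Bus2→Bus1→City: bottleneck 1, flow now 10.
No augmenting path remains; maximum flow = 10.
In the residual graph, reachable from Plant: {Plant, Bus4}.
Min-cut edges: Plant→Sub4 (6), Plant→Bus2 (2), Bus4→Bus1 (2); capacity 6 + 2 + 2 = 10.
This cut is saturated, so no flow can exceed 10.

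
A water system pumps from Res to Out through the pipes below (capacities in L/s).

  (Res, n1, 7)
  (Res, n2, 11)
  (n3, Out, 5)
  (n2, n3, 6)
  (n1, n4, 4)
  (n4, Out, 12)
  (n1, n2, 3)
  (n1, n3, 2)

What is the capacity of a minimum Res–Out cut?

Augment Res→n1→n3→Out: bottleneck 2, flow now 2.
Augment Res→n1→n4→Out: bottleneck 4, flow now 6.
Augment Res→n2→n3→Out: bottleneck 3, flow now 9.
No augmenting path remains; maximum flow = 9.
By max-flow min-cut, the minimum cut capacity equals the max flow.
In the residual graph, reachable from Res: {Res, n1, n2, n3}.
Min-cut edges: n1→n4 (4), n3→Out (5); capacity 4 + 5 = 9.

9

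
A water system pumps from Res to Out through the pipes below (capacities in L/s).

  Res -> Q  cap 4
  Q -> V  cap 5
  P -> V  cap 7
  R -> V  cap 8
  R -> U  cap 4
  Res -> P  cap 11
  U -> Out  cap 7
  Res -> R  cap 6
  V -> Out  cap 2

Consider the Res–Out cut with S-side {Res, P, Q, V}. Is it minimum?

No — its capacity is 8, but the minimum cut has capacity 6.

Given cut capacity: 6 + 2 = 8.
Augment Res→P→V→Out: bottleneck 2, flow now 2.
Augment Res→R→U→Out: bottleneck 4, flow now 6.
No augmenting path remains; maximum flow = 6.
In the residual graph, reachable from Res: {Res, P, Q, R, V}.
Min-cut edges: R→U (4), V→Out (2); capacity 4 + 2 = 6.
Cut capacity 8 exceeds the max flow 6, so it is not minimum.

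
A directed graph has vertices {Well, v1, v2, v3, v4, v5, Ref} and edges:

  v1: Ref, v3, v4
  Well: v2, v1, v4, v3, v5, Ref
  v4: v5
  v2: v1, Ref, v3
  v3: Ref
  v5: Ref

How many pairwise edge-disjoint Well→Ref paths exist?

Assign every edge capacity 1; by Menger, the answer equals the max flow.
Path Well→Ref (+1); total 1.
Path Well→v1→Ref (+1); total 2.
Path Well→v2→Ref (+1); total 3.
Path Well→v3→Ref (+1); total 4.
Path Well→v5→Ref (+1); total 5.
No residual Well→Ref path; max flow = 5.
Certifying cut of size 5: {Well→Ref, Well→v1, Well→v2, Well→v3, v5→Ref}.

5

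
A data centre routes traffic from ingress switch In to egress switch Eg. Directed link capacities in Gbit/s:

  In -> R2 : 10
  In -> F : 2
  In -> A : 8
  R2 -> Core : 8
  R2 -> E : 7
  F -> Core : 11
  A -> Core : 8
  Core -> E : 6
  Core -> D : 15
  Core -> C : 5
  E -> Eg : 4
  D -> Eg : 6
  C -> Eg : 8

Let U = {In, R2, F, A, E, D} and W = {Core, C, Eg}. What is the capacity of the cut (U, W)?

Edges leaving {In, R2, F, A, E, D}: R2→Core (8), F→Core (11), A→Core (8), E→Eg (4), D→Eg (6).
Cut capacity = 8 + 11 + 8 + 4 + 6 = 37.

37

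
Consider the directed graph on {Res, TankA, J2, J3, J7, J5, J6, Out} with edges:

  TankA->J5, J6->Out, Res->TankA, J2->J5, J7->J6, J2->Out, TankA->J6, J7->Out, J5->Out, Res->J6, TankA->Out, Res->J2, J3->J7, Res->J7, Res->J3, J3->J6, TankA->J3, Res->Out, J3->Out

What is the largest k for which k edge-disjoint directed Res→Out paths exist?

Assign every edge capacity 1; by Menger, the answer equals the max flow.
Path Res→Out (+1); total 1.
Path Res→TankA→Out (+1); total 2.
Path Res→J2→Out (+1); total 3.
Path Res→J3→Out (+1); total 4.
Path Res→J7→Out (+1); total 5.
Path Res→J6→Out (+1); total 6.
No residual Res→Out path; max flow = 6.
Certifying cut of size 6: {Res→J2, Res→J3, Res→J6, Res→J7, Res→Out, Res→TankA}.

6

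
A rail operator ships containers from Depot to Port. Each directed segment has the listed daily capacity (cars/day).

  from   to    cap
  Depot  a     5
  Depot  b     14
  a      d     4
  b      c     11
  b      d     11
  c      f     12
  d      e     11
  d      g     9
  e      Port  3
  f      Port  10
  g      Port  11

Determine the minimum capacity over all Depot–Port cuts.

18

Augment Depot→a→d→e→Port: bottleneck 3, flow now 3.
Augment Depot→a→d→g→Port: bottleneck 1, flow now 4.
Augment Depot→b→c→f→Port: bottleneck 10, flow now 14.
Augment Depot→b→d→g→Port: bottleneck 4, flow now 18.
No augmenting path remains; maximum flow = 18.
By max-flow min-cut, the minimum cut capacity equals the max flow.
In the residual graph, reachable from Depot: {Depot, a}.
Min-cut edges: Depot→b (14), a→d (4); capacity 14 + 4 = 18.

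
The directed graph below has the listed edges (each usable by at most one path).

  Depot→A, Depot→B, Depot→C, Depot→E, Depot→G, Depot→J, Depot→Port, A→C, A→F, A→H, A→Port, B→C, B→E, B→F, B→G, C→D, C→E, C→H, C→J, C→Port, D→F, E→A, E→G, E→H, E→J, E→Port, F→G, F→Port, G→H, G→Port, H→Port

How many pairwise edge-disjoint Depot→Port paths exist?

Assign every edge capacity 1; by Menger, the answer equals the max flow.
Path Depot→Port (+1); total 1.
Path Depot→A→Port (+1); total 2.
Path Depot→C→Port (+1); total 3.
Path Depot→E→Port (+1); total 4.
Path Depot→G→Port (+1); total 5.
Path Depot→B→F→Port (+1); total 6.
No residual Depot→Port path; max flow = 6.
Certifying cut of size 6: {Depot→A, Depot→B, Depot→C, Depot→E, Depot→G, Depot→Port}.

6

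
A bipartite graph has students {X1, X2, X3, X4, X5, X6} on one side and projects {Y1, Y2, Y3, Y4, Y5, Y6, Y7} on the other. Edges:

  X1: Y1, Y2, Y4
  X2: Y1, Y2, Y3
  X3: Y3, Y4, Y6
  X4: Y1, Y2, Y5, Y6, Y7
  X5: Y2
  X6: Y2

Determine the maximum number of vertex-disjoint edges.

Unit-capacity flow: source→left, listed edges, right→sink; max matching = max flow.
Augmenting path X1→Y1 (+1); matched 1.
Augmenting path X2→Y2 (+1); matched 2.
Augmenting path X3→Y3 (+1); matched 3.
Augmenting path X4→Y5 (+1); matched 4.
Augmenting path X5→Y2→X2→Y1→X1→Y4 (+1); matched 5.
No augmenting path remains; maximum matching = 5.
König certificate: {X1, X2, X3, X4, Y2} is a vertex cover of size 5 (every listed pair touches it), so no matching can be larger.

5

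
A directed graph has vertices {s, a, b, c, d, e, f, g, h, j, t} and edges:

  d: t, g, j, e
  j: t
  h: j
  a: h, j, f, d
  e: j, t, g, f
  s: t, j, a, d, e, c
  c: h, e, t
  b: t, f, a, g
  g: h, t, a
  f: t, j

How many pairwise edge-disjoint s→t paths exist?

Assign every edge capacity 1; by Menger, the answer equals the max flow.
Path s→t (+1); total 1.
Path s→c→t (+1); total 2.
Path s→d→t (+1); total 3.
Path s→e→t (+1); total 4.
Path s→j→t (+1); total 5.
Path s→a→f→t (+1); total 6.
No residual s→t path; max flow = 6.
Certifying cut of size 6: {s→a, s→c, s→d, s→e, s→j, s→t}.

6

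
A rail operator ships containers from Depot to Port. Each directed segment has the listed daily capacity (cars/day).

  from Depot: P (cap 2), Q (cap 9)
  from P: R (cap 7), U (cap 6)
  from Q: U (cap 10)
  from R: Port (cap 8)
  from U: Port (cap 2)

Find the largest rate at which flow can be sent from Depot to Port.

4

Augment Depot→P→R→Port: bottleneck 2, flow now 2.
Augment Depot→Q→U→Port: bottleneck 2, flow now 4.
No augmenting path remains; maximum flow = 4.
In the residual graph, reachable from Depot: {Depot, Q, U}.
Min-cut edges: Depot→P (2), U→Port (2); capacity 2 + 2 = 4.
This cut is saturated, so no flow can exceed 4.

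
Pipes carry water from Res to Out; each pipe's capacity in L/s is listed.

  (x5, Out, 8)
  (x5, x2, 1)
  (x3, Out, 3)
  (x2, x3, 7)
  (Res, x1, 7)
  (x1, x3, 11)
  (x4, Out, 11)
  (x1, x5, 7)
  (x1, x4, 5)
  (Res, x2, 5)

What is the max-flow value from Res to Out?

Augment Res→x1→x3→Out: bottleneck 3, flow now 3.
Augment Res→x1→x4→Out: bottleneck 4, flow now 7.
Augment Res→x2→x3→x1→x4→Out: bottleneck 1, flow now 8. (uses reverse residual edge)
Augment Res→x2→x3→x1→x5→Out: bottleneck 2, flow now 10. (uses reverse residual edge)
No augmenting path remains; maximum flow = 10.
In the residual graph, reachable from Res: {Res, x2, x3}.
Min-cut edges: Res→x1 (7), x3→Out (3); capacity 7 + 3 = 10.
This cut is saturated, so no flow can exceed 10.

10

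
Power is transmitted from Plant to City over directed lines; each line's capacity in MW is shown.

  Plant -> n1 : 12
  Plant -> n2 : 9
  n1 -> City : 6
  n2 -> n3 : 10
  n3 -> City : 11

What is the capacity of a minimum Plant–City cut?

Augment Plant→n1→City: bottleneck 6, flow now 6.
Augment Plant→n2→n3→City: bottleneck 9, flow now 15.
No augmenting path remains; maximum flow = 15.
By max-flow min-cut, the minimum cut capacity equals the max flow.
In the residual graph, reachable from Plant: {Plant, n1}.
Min-cut edges: Plant→n2 (9), n1→City (6); capacity 9 + 6 = 15.

15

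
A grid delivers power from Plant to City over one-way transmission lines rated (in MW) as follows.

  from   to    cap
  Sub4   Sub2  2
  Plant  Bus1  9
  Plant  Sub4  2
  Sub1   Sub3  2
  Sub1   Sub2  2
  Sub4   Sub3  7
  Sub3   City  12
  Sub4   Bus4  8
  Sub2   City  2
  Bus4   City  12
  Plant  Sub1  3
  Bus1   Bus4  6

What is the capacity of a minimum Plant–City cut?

11

Augment Plant→Sub1→Sub2→City: bottleneck 2, flow now 2.
Augment Plant→Sub1→Sub3→City: bottleneck 1, flow now 3.
Augment Plant→Bus1→Bus4→City: bottleneck 6, flow now 9.
Augment Plant→Sub4→Bus4→City: bottleneck 2, flow now 11.
No augmenting path remains; maximum flow = 11.
By max-flow min-cut, the minimum cut capacity equals the max flow.
In the residual graph, reachable from Plant: {Plant, Bus1}.
Min-cut edges: Plant→Sub1 (3), Plant→Sub4 (2), Bus1→Bus4 (6); capacity 3 + 2 + 6 = 11.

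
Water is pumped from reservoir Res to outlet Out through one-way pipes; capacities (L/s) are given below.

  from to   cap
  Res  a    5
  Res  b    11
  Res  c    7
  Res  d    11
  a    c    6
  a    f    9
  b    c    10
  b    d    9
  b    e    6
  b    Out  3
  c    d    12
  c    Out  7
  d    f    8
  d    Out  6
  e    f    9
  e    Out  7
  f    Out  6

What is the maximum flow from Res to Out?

Augment Res→b→Out: bottleneck 3, flow now 3.
Augment Res→c→Out: bottleneck 7, flow now 10.
Augment Res→d→Out: bottleneck 6, flow now 16.
Augment Res→a→f→Out: bottleneck 5, flow now 21.
Augment Res→b→e→Out: bottleneck 6, flow now 27.
Augment Res→d→f→Out: bottleneck 1, flow now 28.
No augmenting path remains; maximum flow = 28.
In the residual graph, reachable from Res: {Res, a, b, c, d, f}.
Min-cut edges: b→e (6), b→Out (3), c→Out (7), d→Out (6), f→Out (6); capacity 6 + 3 + 7 + 6 + 6 = 28.
This cut is saturated, so no flow can exceed 28.

28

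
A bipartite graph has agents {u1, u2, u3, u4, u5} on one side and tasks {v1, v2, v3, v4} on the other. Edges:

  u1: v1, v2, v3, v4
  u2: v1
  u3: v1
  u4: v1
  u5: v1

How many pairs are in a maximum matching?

Unit-capacity flow: source→left, listed edges, right→sink; max matching = max flow.
Augmenting path u1→v1 (+1); matched 1.
Augmenting path u2→v1→u1→v2 (+1); matched 2.
No augmenting path remains; maximum matching = 2.
König certificate: {u1, v1} is a vertex cover of size 2 (every listed pair touches it), so no matching can be larger.

2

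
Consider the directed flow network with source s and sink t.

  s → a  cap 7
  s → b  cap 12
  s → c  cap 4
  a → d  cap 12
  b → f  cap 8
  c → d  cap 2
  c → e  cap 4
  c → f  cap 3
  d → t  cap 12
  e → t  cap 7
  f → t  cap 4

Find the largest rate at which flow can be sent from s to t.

Augment s→a→d→t: bottleneck 7, flow now 7.
Augment s→b→f→t: bottleneck 4, flow now 11.
Augment s→c→d→t: bottleneck 2, flow now 13.
Augment s→c→e→t: bottleneck 2, flow now 15.
No augmenting path remains; maximum flow = 15.
In the residual graph, reachable from s: {s, b, f}.
Min-cut edges: s→a (7), s→c (4), f→t (4); capacity 7 + 4 + 4 = 15.
This cut is saturated, so no flow can exceed 15.

15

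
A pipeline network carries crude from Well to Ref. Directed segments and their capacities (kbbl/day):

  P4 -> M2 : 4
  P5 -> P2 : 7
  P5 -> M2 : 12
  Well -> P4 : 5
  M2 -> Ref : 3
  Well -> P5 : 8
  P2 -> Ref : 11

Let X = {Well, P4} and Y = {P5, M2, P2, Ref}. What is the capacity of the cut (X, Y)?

Edges leaving {Well, P4}: Well→P5 (8), P4→M2 (4).
Cut capacity = 8 + 4 = 12.

12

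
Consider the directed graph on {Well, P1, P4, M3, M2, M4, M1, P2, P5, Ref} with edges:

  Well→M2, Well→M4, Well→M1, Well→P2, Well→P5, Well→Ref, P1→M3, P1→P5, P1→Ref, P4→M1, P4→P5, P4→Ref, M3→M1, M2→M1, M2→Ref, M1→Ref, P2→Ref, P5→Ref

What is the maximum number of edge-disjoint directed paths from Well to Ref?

Assign every edge capacity 1; by Menger, the answer equals the max flow.
Path Well→Ref (+1); total 1.
Path Well→M2→Ref (+1); total 2.
Path Well→M1→Ref (+1); total 3.
Path Well→P2→Ref (+1); total 4.
Path Well→P5→Ref (+1); total 5.
No residual Well→Ref path; max flow = 5.
Certifying cut of size 5: {Well→M1, Well→M2, Well→P2, Well→P5, Well→Ref}.

5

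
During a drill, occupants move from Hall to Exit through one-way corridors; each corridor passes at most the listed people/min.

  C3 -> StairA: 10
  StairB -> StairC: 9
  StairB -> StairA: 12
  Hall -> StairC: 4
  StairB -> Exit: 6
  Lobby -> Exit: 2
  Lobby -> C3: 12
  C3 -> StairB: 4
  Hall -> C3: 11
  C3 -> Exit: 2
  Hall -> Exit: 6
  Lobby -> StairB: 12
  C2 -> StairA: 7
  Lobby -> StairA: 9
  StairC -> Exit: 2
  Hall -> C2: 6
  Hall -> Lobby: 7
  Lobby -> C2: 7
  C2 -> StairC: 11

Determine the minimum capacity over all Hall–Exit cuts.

18

Augment Hall→Exit: bottleneck 6, flow now 6.
Augment Hall→Lobby→Exit: bottleneck 2, flow now 8.
Augment Hall→C3→Exit: bottleneck 2, flow now 10.
Augment Hall→StairC→Exit: bottleneck 2, flow now 12.
Augment Hall→Lobby→StairB→Exit: bottleneck 5, flow now 17.
Augment Hall→C3→StairB→Exit: bottleneck 1, flow now 18.
No augmenting path remains; maximum flow = 18.
By max-flow min-cut, the minimum cut capacity equals the max flow.
In the residual graph, reachable from Hall: {Hall, Lobby, C2, C3, StairB, StairA, StairC}.
Min-cut edges: Hall→Exit (6), Lobby→Exit (2), C3→Exit (2), StairB→Exit (6), StairC→Exit (2); capacity 6 + 2 + 2 + 6 + 2 = 18.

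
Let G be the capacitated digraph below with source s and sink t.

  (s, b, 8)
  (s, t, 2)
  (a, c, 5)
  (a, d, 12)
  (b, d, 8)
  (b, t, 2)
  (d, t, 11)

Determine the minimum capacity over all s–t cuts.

10

Augment s→t: bottleneck 2, flow now 2.
Augment s→b→t: bottleneck 2, flow now 4.
Augment s→b→d→t: bottleneck 6, flow now 10.
No augmenting path remains; maximum flow = 10.
By max-flow min-cut, the minimum cut capacity equals the max flow.
In the residual graph, reachable from s: {s}.
Min-cut edges: s→b (8), s→t (2); capacity 8 + 2 = 10.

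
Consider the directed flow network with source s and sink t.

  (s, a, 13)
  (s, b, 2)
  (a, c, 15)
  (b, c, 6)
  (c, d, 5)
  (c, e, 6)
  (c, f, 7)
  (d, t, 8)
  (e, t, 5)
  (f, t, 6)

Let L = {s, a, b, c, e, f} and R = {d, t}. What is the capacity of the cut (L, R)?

Edges leaving {s, a, b, c, e, f}: c→d (5), e→t (5), f→t (6).
Cut capacity = 5 + 5 + 6 = 16.

16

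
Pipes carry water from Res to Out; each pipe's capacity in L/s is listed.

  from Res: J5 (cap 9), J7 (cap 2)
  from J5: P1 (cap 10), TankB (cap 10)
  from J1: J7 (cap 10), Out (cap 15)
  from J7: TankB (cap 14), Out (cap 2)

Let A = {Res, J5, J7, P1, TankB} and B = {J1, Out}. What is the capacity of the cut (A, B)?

2

Edges leaving {Res, J5, J7, P1, TankB}: J7→Out (2).
Cut capacity = 2 = 2.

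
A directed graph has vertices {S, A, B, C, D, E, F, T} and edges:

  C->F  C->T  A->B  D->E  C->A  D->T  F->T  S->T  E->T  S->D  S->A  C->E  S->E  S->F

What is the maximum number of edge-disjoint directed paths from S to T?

4

Assign every edge capacity 1; by Menger, the answer equals the max flow.
Path S→T (+1); total 1.
Path S→D→T (+1); total 2.
Path S→E→T (+1); total 3.
Path S→F→T (+1); total 4.
No residual S→T path; max flow = 4.
Certifying cut of size 4: {S→D, S→E, S→F, S→T}.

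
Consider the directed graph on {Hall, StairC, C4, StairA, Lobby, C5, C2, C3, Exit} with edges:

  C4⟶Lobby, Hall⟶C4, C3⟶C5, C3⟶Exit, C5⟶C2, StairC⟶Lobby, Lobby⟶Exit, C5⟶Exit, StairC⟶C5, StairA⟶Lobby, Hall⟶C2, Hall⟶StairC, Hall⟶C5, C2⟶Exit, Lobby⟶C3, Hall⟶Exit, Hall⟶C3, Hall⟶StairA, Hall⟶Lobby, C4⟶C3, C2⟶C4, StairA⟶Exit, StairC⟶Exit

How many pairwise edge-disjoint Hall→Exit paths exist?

7

Assign every edge capacity 1; by Menger, the answer equals the max flow.
Path Hall→Exit (+1); total 1.
Path Hall→StairC→Exit (+1); total 2.
Path Hall→StairA→Exit (+1); total 3.
Path Hall→Lobby→Exit (+1); total 4.
Path Hall→C5→Exit (+1); total 5.
Path Hall→C2→Exit (+1); total 6.
Path Hall→C3→Exit (+1); total 7.
No residual Hall→Exit path; max flow = 7.
Certifying cut of size 7: {C2→Exit, C3→Exit, C5→Exit, Hall→Exit, Hall→StairA, Hall→StairC, Lobby→Exit}.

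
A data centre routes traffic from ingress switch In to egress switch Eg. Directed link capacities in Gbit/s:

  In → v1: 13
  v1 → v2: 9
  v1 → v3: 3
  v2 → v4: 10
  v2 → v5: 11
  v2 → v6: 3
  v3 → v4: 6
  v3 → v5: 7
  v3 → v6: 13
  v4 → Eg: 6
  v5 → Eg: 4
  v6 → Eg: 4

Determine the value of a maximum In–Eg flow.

Augment In→v1→v2→v4→Eg: bottleneck 6, flow now 6.
Augment In→v1→v2→v5→Eg: bottleneck 3, flow now 9.
Augment In→v1→v3→v5→Eg: bottleneck 1, flow now 10.
Augment In→v1→v3→v6→Eg: bottleneck 2, flow now 12.
No augmenting path remains; maximum flow = 12.
In the residual graph, reachable from In: {In, v1}.
Min-cut edges: v1→v2 (9), v1→v3 (3); capacity 9 + 3 = 12.
This cut is saturated, so no flow can exceed 12.

12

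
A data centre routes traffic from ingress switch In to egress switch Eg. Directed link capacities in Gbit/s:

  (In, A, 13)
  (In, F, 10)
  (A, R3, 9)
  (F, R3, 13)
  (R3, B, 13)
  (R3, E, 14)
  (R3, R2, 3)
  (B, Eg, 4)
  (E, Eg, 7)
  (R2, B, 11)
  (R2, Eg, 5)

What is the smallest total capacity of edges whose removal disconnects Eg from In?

Augment In→A→R3→B→Eg: bottleneck 4, flow now 4.
Augment In→A→R3→E→Eg: bottleneck 5, flow now 9.
Augment In→F→R3→E→Eg: bottleneck 2, flow now 11.
Augment In→F→R3→R2→Eg: bottleneck 3, flow now 14.
No augmenting path remains; maximum flow = 14.
By max-flow min-cut, the minimum cut capacity equals the max flow.
In the residual graph, reachable from In: {In, A, F, R3, B, E}.
Min-cut edges: R3→R2 (3), B→Eg (4), E→Eg (7); capacity 3 + 4 + 7 = 14.

14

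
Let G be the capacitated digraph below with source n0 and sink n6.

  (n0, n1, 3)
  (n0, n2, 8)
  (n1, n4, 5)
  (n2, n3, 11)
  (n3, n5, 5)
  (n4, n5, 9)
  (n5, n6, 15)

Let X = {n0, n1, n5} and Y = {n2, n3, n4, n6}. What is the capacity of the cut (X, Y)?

Edges leaving {n0, n1, n5}: n0→n2 (8), n1→n4 (5), n5→n6 (15).
Cut capacity = 8 + 5 + 15 = 28.

28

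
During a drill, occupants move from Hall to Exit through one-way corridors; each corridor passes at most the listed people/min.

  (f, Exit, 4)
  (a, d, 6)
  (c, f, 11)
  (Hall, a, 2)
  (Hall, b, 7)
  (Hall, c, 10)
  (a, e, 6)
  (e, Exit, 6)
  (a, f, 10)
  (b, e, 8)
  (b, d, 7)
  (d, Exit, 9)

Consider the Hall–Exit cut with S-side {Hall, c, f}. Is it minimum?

Yes — it is a minimum cut (capacity 13).

Given cut capacity: 2 + 7 + 4 = 13.
Augment Hall→a→d→Exit: bottleneck 2, flow now 2.
Augment Hall→b→d→Exit: bottleneck 7, flow now 9.
Augment Hall→c→f→Exit: bottleneck 4, flow now 13.
No augmenting path remains; maximum flow = 13.
Cut capacity 13 equals the max flow, so it is a minimum cut.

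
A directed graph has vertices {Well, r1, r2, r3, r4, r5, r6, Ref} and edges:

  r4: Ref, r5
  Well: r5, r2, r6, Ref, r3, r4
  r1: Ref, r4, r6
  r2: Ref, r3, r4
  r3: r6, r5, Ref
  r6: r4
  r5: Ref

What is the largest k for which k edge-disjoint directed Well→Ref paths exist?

Assign every edge capacity 1; by Menger, the answer equals the max flow.
Path Well→Ref (+1); total 1.
Path Well→r2→Ref (+1); total 2.
Path Well→r3→Ref (+1); total 3.
Path Well→r4→Ref (+1); total 4.
Path Well→r5→Ref (+1); total 5.
No residual Well→Ref path; max flow = 5.
Certifying cut of size 5: {Well→Ref, Well→r2, Well→r3, r4→Ref, r5→Ref}.

5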